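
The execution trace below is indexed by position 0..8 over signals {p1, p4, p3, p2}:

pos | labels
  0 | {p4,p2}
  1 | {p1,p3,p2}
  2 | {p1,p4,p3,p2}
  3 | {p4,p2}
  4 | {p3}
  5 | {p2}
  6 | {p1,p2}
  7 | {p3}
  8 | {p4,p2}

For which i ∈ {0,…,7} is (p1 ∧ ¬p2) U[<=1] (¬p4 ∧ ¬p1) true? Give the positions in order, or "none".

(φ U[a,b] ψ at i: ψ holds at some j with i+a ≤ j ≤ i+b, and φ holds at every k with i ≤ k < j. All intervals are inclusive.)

4, 5, 7

Evaluate at each i in [0,7]:
  i=0: ✗ (no rhs in [0,1])
  i=1: ✗ (no rhs in [1,2])
  i=2: ✗ (no rhs in [2,3])
  i=3: ✗ (lhs fails at k=3 before rhs at j=4)
  i=4: ✓ (rhs at j=4)
  i=5: ✓ (rhs at j=5)
  i=6: ✗ (lhs fails at k=6 before rhs at j=7)
  i=7: ✓ (rhs at j=7)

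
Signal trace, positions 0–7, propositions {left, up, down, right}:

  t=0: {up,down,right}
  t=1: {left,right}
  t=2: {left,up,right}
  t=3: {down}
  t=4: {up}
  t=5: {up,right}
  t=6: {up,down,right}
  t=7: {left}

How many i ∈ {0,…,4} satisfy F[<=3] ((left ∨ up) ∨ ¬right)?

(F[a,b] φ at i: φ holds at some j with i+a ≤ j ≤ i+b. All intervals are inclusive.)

5

Evaluate at each i in [0,4]:
  i=0: ✓ (witness j=0)
  i=1: ✓ (witness j=1)
  i=2: ✓ (witness j=2)
  i=3: ✓ (witness j=3)
  i=4: ✓ (witness j=4)
Positions where it holds: {0, 1, 2, 3, 4} → 5.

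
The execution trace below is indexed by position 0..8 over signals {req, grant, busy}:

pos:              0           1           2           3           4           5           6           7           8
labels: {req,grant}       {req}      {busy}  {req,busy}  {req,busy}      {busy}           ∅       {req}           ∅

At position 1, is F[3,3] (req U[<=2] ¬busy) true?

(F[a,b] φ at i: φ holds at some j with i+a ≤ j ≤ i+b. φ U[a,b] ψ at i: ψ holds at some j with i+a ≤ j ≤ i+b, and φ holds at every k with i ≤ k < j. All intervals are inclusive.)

Check (req U[<=2] ¬busy) at each j in [4,4]:
  j=4: fails
No position in the window satisfies it → formula fails.

False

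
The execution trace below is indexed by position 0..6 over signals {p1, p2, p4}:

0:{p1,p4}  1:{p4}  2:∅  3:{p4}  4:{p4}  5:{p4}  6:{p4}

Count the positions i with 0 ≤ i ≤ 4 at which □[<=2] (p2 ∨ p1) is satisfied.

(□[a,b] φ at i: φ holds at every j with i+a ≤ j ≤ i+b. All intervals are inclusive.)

Evaluate at each i in [0,4]:
  i=0: ✗ (fails at j=1)
  i=1: ✗ (fails at j=1)
  i=2: ✗ (fails at j=2)
  i=3: ✗ (fails at j=3)
  i=4: ✗ (fails at j=4)
Positions where it holds: {} → 0.

0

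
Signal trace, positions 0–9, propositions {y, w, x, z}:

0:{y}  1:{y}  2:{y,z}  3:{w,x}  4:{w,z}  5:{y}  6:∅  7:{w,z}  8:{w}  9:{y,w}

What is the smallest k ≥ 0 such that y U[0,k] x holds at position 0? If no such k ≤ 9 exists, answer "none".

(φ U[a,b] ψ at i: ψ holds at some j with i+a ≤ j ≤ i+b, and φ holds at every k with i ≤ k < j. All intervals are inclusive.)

Need earliest j ≥ 0 with x, and y at every k in [0,j-1].
  j=0: rhs fails.
  j=1: rhs fails.
  j=2: rhs fails.
  j=3: rhs holds; lhs holds on [0,2]. k = 3.

3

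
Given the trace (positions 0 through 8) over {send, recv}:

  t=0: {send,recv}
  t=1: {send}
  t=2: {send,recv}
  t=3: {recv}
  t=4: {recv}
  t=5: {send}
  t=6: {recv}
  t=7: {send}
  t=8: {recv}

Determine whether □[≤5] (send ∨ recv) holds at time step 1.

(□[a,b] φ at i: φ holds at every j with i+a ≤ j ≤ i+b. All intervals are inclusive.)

Check (send ∨ recv) at every j in [1,6]:
  j=1: true
  j=2: true
  j=3: true
  j=4: true
  j=5: true
  j=6: true
All positions satisfy it → formula holds.

Holds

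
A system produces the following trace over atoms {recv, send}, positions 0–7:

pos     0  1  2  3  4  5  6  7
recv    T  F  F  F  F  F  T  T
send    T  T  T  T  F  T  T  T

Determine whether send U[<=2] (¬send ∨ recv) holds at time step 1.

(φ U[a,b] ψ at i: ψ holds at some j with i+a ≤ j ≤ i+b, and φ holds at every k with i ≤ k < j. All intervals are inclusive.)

Need some j in [1,3] with (¬send ∨ recv), and send at every k in [1,j-1].
  j=1: (¬send ∨ recv) false.
  j=2: (¬send ∨ recv) false.
  j=3: (¬send ∨ recv) false.
No j in the window works → until fails.

False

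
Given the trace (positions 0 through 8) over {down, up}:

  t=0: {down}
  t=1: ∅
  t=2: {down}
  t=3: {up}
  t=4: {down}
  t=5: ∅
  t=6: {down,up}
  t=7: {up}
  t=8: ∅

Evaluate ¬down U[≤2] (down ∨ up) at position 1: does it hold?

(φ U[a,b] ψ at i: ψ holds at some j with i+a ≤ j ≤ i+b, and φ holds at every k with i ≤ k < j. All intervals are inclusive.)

Need some j in [1,3] with (down ∨ up), and ¬down at every k in [1,j-1].
  j=1: (down ∨ up) false.
  j=2: (down ∨ up) holds; ¬down holds at every k in [1,1] → satisfied.

Holds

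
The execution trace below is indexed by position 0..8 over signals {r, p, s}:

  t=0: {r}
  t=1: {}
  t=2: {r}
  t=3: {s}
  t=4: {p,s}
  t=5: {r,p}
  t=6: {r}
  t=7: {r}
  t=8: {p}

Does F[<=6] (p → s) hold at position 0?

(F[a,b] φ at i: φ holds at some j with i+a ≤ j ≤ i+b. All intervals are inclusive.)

Holds

Check (p → s) at each j in [0,6]:
  j=0: true
  j=1: true
  j=2: true
  j=3: true
  j=4: true
  j=5: false
  j=6: true
Found at j=0 → formula holds.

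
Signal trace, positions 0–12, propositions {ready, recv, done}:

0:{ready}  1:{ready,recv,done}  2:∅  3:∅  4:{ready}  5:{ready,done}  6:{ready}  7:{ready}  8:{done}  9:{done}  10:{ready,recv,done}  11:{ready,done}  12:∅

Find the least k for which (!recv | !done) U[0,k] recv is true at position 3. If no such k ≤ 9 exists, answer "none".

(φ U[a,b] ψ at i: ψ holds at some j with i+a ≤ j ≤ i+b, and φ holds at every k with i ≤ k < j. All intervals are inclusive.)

7

Need earliest j ≥ 3 with recv, and (!recv | !done) at every k in [3,j-1].
  j=3: rhs fails.
  j=4: rhs fails.
  j=5: rhs fails.
  j=6: rhs fails.
  j=7: rhs fails.
  j=8: rhs fails.
  j=9: rhs fails.
  j=10: rhs holds; lhs holds on [3,9]. k = 7.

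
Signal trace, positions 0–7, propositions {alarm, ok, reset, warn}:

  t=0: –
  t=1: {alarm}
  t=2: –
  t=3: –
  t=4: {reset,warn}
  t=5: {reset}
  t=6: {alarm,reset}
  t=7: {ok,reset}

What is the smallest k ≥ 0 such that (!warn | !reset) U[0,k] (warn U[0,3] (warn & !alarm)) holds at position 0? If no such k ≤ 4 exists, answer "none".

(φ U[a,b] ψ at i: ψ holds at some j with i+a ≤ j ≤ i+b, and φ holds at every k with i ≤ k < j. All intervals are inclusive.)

Need earliest j ≥ 0 with (warn U[0,3] (warn & !alarm)), and (!warn | !reset) at every k in [0,j-1].
  j=0: rhs fails.
  j=1: rhs fails.
  j=2: rhs fails.
  j=3: rhs fails.
  j=4: rhs holds; lhs holds on [0,3]. k = 4.

4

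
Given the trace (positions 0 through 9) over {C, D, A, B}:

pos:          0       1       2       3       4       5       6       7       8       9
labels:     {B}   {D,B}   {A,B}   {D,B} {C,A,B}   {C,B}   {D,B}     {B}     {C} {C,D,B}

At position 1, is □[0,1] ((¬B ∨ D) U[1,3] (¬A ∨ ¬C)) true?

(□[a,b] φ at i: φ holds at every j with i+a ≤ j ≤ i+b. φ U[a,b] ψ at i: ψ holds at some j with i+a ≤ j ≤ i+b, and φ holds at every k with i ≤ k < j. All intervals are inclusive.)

Check ((¬B ∨ D) U[1,3] (¬A ∨ ¬C)) at every j in [1,2]:
  j=1: holds
  j=2: fails
Fails at j=2 → formula fails.

No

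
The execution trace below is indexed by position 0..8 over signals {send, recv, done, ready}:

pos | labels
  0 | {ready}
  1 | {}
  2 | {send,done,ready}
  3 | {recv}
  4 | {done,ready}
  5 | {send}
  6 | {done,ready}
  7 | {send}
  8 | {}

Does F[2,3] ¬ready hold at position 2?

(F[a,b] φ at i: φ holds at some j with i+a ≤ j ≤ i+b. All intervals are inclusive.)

Check ¬ready at each j in [4,5]:
  j=4: false
  j=5: true
Found at j=5 → formula holds.

Yes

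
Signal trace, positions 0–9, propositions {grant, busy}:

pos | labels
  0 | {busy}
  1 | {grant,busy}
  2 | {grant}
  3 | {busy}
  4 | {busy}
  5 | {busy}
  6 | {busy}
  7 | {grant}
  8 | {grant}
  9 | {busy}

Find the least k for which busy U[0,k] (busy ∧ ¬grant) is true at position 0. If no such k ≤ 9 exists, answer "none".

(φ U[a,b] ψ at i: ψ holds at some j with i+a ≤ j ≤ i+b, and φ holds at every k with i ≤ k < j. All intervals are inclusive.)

Need earliest j ≥ 0 with (busy ∧ ¬grant), and busy at every k in [0,j-1].
  j=0: rhs holds (empty prefix). k = 0.

0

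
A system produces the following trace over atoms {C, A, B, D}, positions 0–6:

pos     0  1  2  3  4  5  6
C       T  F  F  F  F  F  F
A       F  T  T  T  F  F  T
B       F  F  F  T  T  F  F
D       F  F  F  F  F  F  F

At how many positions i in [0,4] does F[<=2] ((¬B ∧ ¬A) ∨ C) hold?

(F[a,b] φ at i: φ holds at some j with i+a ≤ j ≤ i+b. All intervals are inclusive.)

3

Evaluate at each i in [0,4]:
  i=0: ✓ (witness j=0)
  i=1: ✗ (none in [1,3])
  i=2: ✗ (none in [2,4])
  i=3: ✓ (witness j=5)
  i=4: ✓ (witness j=5)
Positions where it holds: {0, 3, 4} → 3.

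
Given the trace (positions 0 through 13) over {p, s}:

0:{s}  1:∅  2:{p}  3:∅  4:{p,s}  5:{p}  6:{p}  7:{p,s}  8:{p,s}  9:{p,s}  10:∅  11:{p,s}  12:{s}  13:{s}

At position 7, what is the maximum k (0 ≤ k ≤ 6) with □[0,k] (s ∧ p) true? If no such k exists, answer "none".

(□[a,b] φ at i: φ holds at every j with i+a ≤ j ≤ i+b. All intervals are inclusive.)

2

(s ∧ p) must hold from j=7 onward; find where it first fails.
  j=7: holds
  j=8: holds
  j=9: holds
  j=10: fails
Holds on [7,9], so largest k = 2.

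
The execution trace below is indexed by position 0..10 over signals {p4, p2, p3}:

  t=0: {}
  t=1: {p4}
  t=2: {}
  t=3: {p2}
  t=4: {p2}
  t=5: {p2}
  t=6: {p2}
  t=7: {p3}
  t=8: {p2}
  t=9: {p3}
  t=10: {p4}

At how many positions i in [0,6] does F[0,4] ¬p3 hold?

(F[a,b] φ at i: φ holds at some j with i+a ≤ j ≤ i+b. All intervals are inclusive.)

7

Evaluate at each i in [0,6]:
  i=0: ✓ (witness j=0)
  i=1: ✓ (witness j=1)
  i=2: ✓ (witness j=2)
  i=3: ✓ (witness j=3)
  i=4: ✓ (witness j=4)
  i=5: ✓ (witness j=5)
  i=6: ✓ (witness j=6)
Positions where it holds: {0, 1, 2, 3, 4, 5, 6} → 7.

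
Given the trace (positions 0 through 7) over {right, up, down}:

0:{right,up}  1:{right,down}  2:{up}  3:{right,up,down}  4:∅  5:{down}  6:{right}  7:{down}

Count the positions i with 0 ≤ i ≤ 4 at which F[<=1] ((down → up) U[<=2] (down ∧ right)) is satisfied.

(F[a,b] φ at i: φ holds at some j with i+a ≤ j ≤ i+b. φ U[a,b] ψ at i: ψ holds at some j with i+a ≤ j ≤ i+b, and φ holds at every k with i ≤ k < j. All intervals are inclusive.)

Evaluate at each i in [0,4]:
  i=0: ✓ (witness j=0)
  i=1: ✓ (witness j=1)
  i=2: ✓ (witness j=2)
  i=3: ✓ (witness j=3)
  i=4: ✗ (none in [4,5])
Positions where it holds: {0, 1, 2, 3} → 4.

4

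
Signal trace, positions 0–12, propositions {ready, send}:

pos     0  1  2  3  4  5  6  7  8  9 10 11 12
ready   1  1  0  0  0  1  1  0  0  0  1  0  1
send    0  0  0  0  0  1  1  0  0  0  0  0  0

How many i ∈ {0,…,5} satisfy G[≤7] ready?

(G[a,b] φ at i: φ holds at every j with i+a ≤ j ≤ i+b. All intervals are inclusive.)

Evaluate at each i in [0,5]:
  i=0: ✗ (fails at j=2)
  i=1: ✗ (fails at j=2)
  i=2: ✗ (fails at j=2)
  i=3: ✗ (fails at j=3)
  i=4: ✗ (fails at j=4)
  i=5: ✗ (fails at j=7)
Positions where it holds: {} → 0.

0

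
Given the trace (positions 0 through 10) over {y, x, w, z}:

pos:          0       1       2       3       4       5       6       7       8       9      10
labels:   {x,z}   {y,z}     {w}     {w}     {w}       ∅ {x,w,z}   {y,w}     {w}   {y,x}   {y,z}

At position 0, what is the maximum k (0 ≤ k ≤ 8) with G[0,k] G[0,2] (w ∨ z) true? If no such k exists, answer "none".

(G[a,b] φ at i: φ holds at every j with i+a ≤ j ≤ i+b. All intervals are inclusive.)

G[0,2] (w ∨ z) must hold from j=0 onward; find where it first fails.
  j=0: holds
  j=1: holds
  j=2: holds
  j=3: fails
Holds on [0,2], so largest k = 2.

2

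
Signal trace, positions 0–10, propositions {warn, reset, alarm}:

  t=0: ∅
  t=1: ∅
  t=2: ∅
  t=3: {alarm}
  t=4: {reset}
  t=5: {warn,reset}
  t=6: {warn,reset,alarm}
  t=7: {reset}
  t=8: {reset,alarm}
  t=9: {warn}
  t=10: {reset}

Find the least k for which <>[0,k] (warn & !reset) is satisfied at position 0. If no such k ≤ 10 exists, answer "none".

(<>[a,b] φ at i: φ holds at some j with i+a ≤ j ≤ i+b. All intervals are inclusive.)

Scan j = 0,1,… for (warn & !reset):
  j=0: fails
  j=1: fails
  j=2: fails
  j=3: fails
  j=4: fails
  j=5: fails
  j=6: fails
  j=7: fails
  j=8: fails
  j=9: holds
First hit at j=9, so smallest k = 9-0 = 9.

9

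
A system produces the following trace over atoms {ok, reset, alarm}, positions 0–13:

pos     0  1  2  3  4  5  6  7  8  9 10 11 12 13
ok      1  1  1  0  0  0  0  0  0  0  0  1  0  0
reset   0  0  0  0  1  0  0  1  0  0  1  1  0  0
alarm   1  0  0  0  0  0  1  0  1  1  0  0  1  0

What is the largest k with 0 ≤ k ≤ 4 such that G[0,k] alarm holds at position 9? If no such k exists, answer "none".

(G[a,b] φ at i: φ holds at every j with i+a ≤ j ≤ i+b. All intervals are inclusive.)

alarm must hold from j=9 onward; find where it first fails.
  j=9: holds
  j=10: fails
Holds on [9,9], so largest k = 0.

0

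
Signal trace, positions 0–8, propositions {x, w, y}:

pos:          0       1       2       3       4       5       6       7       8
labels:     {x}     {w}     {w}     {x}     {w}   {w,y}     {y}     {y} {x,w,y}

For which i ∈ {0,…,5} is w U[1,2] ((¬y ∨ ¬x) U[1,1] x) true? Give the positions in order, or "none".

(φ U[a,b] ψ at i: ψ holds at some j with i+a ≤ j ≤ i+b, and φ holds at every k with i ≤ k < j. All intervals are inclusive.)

1

Evaluate at each i in [0,5]:
  i=0: ✗ (lhs fails at k=0 before rhs at j=2)
  i=1: ✓ (rhs at j=2; lhs holds on [1,1])
  i=2: ✗ (no rhs in [3,4])
  i=3: ✗ (no rhs in [4,5])
  i=4: ✗ (no rhs in [5,6])
  i=5: ✗ (lhs fails at k=6 before rhs at j=7)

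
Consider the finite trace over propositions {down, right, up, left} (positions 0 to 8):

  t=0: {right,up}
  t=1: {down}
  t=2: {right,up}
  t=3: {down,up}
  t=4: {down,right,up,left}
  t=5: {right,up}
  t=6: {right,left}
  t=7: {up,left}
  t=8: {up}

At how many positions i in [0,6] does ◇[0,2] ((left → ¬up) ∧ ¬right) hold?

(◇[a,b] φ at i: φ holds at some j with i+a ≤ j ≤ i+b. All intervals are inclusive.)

5

Evaluate at each i in [0,6]:
  i=0: ✓ (witness j=1)
  i=1: ✓ (witness j=1)
  i=2: ✓ (witness j=3)
  i=3: ✓ (witness j=3)
  i=4: ✗ (none in [4,6])
  i=5: ✗ (none in [5,7])
  i=6: ✓ (witness j=8)
Positions where it holds: {0, 1, 2, 3, 6} → 5.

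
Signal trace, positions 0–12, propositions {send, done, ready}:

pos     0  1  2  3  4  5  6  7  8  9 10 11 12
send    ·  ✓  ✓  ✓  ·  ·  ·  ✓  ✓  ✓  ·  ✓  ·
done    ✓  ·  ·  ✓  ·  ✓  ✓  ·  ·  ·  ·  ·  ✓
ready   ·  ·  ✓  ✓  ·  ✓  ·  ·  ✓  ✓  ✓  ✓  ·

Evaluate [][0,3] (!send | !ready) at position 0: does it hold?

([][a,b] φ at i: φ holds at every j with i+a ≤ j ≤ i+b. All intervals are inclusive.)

Does not hold

Check (!send | !ready) at every j in [0,3]:
  j=0: true
  j=1: true
  j=2: false
  j=3: false
Fails at j=2 → formula fails.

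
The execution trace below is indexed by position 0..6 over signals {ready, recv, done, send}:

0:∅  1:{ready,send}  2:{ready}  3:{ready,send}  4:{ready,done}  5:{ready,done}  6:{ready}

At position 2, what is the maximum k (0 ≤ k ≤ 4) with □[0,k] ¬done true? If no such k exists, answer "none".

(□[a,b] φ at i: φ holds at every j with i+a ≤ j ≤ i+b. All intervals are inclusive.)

¬done must hold from j=2 onward; find where it first fails.
  j=2: holds
  j=3: holds
  j=4: fails
Holds on [2,3], so largest k = 1.

1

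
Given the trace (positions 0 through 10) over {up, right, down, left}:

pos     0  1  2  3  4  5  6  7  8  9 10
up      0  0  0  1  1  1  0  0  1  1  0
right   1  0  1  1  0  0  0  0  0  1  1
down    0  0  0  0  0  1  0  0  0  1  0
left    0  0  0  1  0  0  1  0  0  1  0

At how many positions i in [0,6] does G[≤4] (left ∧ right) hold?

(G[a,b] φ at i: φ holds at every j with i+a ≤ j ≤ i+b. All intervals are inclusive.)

0

Evaluate at each i in [0,6]:
  i=0: ✗ (fails at j=0)
  i=1: ✗ (fails at j=1)
  i=2: ✗ (fails at j=2)
  i=3: ✗ (fails at j=4)
  i=4: ✗ (fails at j=4)
  i=5: ✗ (fails at j=5)
  i=6: ✗ (fails at j=6)
Positions where it holds: {} → 0.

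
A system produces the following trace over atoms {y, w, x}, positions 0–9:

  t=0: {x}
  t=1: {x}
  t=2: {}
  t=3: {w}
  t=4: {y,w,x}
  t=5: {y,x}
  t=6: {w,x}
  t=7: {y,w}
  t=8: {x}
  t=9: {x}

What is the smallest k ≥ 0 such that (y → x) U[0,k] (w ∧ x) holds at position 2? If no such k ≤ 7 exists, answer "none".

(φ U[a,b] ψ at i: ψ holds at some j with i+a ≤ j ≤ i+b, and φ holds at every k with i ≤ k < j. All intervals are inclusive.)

2

Need earliest j ≥ 2 with (w ∧ x), and (y → x) at every k in [2,j-1].
  j=2: rhs fails.
  j=3: rhs fails.
  j=4: rhs holds; lhs holds on [2,3]. k = 2.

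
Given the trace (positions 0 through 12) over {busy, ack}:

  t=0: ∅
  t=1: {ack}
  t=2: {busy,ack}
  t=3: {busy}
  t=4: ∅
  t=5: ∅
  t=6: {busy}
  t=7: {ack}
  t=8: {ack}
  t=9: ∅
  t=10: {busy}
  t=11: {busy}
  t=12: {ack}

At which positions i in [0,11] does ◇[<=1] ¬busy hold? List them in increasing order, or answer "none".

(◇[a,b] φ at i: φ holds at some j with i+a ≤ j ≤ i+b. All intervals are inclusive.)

Evaluate at each i in [0,11]:
  i=0: ✓ (witness j=0)
  i=1: ✓ (witness j=1)
  i=2: ✗ (none in [2,3])
  i=3: ✓ (witness j=4)
  i=4: ✓ (witness j=4)
  i=5: ✓ (witness j=5)
  i=6: ✓ (witness j=7)
  i=7: ✓ (witness j=7)
  i=8: ✓ (witness j=8)
  i=9: ✓ (witness j=9)
  i=10: ✗ (none in [10,11])
  i=11: ✓ (witness j=12)

0, 1, 3, 4, 5, 6, 7, 8, 9, 11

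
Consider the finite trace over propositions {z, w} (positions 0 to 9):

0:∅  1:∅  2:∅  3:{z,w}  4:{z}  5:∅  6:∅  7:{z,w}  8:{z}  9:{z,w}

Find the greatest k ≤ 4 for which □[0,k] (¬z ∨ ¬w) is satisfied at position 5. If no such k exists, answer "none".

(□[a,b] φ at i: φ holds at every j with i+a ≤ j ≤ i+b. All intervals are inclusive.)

(¬z ∨ ¬w) must hold from j=5 onward; find where it first fails.
  j=5: holds
  j=6: holds
  j=7: fails
Holds on [5,6], so largest k = 1.

1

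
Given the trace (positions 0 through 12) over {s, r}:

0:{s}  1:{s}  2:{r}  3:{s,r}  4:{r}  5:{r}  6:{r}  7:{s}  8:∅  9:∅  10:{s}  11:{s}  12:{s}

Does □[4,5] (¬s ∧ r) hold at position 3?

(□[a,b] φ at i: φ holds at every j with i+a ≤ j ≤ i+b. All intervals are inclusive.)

Check (¬s ∧ r) at every j in [7,8]:
  j=7: false
  j=8: false
Fails at j=7 → formula fails.

No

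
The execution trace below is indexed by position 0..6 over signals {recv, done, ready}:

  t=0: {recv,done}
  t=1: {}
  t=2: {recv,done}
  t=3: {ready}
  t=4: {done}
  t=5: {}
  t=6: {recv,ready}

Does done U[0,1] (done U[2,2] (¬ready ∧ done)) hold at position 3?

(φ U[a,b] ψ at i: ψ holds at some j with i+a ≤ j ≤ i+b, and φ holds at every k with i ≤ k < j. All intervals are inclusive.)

Need some j in [3,4] with (done U[2,2] (¬ready ∧ done)), and done at every k in [3,j-1].
  j=3: (done U[2,2] (¬ready ∧ done)) — fails.
  j=4: (done U[2,2] (¬ready ∧ done)) — fails.
No j in the window works → until fails.

Does not hold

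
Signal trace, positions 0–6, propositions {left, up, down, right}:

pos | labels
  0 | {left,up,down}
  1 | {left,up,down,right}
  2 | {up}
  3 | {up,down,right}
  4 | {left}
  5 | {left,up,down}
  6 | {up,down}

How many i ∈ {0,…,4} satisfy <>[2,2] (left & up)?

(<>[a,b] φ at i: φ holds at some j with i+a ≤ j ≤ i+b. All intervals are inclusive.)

Evaluate at each i in [0,4]:
  i=0: ✗ (none in [2,2])
  i=1: ✗ (none in [3,3])
  i=2: ✗ (none in [4,4])
  i=3: ✓ (witness j=5)
  i=4: ✗ (none in [6,6])
Positions where it holds: {3} → 1.

1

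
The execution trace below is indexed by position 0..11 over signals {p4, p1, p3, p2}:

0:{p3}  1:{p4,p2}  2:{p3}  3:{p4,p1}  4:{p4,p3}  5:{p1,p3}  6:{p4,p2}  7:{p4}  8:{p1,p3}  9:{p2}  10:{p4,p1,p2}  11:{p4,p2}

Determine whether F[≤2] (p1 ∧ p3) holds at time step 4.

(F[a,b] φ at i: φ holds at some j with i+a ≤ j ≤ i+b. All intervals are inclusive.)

Check (p1 ∧ p3) at each j in [4,6]:
  j=4: false
  j=5: true
  j=6: false
Found at j=5 → formula holds.

Yes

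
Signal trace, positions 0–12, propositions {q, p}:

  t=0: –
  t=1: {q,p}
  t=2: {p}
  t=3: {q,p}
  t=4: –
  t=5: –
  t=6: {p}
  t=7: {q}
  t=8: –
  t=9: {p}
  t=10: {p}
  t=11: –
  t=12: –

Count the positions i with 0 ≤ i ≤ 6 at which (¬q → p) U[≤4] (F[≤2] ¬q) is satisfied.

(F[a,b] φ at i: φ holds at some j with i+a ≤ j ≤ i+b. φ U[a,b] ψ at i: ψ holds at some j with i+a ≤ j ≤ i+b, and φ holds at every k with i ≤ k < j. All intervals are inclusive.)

7

Evaluate at each i in [0,6]:
  i=0: ✓ (rhs at j=0)
  i=1: ✓ (rhs at j=1)
  i=2: ✓ (rhs at j=2)
  i=3: ✓ (rhs at j=3)
  i=4: ✓ (rhs at j=4)
  i=5: ✓ (rhs at j=5)
  i=6: ✓ (rhs at j=6)
Positions where it holds: {0, 1, 2, 3, 4, 5, 6} → 7.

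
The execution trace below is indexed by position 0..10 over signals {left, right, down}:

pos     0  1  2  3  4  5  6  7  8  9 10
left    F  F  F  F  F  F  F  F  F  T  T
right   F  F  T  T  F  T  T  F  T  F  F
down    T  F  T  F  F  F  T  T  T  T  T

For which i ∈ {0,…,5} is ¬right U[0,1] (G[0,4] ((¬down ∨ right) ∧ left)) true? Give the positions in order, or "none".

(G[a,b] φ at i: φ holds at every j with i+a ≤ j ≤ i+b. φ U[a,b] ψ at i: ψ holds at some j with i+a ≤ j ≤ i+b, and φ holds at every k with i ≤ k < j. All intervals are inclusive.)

none

Evaluate at each i in [0,5]:
  i=0: ✗ (no rhs in [0,1])
  i=1: ✗ (no rhs in [1,2])
  i=2: ✗ (no rhs in [2,3])
  i=3: ✗ (no rhs in [3,4])
  i=4: ✗ (no rhs in [4,5])
  i=5: ✗ (no rhs in [5,6])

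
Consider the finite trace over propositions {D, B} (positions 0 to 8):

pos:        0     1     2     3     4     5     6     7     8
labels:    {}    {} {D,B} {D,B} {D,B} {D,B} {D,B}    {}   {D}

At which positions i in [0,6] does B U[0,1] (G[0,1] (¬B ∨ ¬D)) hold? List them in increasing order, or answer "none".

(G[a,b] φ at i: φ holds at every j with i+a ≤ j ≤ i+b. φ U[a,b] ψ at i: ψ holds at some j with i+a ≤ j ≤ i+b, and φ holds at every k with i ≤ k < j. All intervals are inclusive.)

Evaluate at each i in [0,6]:
  i=0: ✓ (rhs at j=0)
  i=1: ✗ (no rhs in [1,2])
  i=2: ✗ (no rhs in [2,3])
  i=3: ✗ (no rhs in [3,4])
  i=4: ✗ (no rhs in [4,5])
  i=5: ✗ (no rhs in [5,6])
  i=6: ✓ (rhs at j=7; lhs holds on [6,6])

0, 6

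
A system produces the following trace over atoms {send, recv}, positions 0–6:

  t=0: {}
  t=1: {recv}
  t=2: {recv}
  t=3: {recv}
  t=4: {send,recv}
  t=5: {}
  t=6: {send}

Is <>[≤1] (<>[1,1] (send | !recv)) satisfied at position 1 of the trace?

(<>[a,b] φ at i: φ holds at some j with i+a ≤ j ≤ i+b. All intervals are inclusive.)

No

Check <>[1,1] (send | !recv) at each j in [1,2]:
  j=1: fails (none in [2,2])
  j=2: fails (none in [3,3])
No position in the window satisfies it → formula fails.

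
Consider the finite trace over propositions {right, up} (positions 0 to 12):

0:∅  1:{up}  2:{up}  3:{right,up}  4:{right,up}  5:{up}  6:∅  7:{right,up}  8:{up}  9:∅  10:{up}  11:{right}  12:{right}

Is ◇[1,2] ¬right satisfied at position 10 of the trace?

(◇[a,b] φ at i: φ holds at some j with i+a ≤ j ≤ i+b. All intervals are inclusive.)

Check ¬right at each j in [11,12]:
  j=11: false
  j=12: false
No position in the window satisfies it → formula fails.

Does not hold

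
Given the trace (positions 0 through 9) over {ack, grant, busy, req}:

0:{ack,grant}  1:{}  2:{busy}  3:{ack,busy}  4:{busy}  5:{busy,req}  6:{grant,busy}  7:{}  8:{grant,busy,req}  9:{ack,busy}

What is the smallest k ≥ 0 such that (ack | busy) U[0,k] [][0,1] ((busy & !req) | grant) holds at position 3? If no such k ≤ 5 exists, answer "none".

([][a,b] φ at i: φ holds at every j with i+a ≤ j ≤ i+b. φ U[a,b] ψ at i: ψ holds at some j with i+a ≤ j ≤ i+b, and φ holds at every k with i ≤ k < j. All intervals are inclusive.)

Need earliest j ≥ 3 with [][0,1] ((busy & !req) | grant), and (ack | busy) at every k in [3,j-1].
  j=3: rhs holds (empty prefix). k = 0.

0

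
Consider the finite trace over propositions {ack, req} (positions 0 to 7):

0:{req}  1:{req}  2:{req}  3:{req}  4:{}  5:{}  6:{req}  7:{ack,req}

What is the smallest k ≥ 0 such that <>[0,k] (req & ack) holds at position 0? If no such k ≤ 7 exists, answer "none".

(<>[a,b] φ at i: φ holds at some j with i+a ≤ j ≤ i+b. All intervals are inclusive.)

Scan j = 0,1,… for (req & ack):
  j=0: fails
  j=1: fails
  j=2: fails
  j=3: fails
  j=4: fails
  j=5: fails
  j=6: fails
  j=7: holds
First hit at j=7, so smallest k = 7-0 = 7.

7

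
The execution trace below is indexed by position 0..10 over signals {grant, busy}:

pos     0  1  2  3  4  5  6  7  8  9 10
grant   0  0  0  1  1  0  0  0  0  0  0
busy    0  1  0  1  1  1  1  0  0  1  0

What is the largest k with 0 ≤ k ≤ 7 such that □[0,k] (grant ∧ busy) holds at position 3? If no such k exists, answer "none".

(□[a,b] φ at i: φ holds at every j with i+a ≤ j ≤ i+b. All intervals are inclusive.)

(grant ∧ busy) must hold from j=3 onward; find where it first fails.
  j=3: holds
  j=4: holds
  j=5: fails
Holds on [3,4], so largest k = 1.

1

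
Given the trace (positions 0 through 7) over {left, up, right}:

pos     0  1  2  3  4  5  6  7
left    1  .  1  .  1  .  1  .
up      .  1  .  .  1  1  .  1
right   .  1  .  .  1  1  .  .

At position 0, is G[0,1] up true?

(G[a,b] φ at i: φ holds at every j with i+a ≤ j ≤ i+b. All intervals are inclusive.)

Check up at every j in [0,1]:
  j=0: false
  j=1: true
Fails at j=0 → formula fails.

No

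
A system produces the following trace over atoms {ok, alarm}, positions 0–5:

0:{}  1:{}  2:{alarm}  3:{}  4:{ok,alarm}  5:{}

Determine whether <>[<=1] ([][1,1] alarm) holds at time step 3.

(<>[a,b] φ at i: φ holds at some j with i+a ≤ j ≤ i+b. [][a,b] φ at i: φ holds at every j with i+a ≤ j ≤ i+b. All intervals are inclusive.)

Holds

Check [][1,1] alarm at each j in [3,4]:
  j=3: holds on [4,4]
  j=4: fails at 5
Found at j=3 → formula holds.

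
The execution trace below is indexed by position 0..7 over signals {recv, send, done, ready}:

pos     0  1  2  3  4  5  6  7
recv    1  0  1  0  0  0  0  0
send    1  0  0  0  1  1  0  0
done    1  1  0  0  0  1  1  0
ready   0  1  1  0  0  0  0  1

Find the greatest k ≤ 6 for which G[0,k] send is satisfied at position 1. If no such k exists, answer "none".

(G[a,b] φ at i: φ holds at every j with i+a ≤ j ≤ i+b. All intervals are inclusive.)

none

send must hold from j=1 onward; find where it first fails.
  j=1: fails → no k works.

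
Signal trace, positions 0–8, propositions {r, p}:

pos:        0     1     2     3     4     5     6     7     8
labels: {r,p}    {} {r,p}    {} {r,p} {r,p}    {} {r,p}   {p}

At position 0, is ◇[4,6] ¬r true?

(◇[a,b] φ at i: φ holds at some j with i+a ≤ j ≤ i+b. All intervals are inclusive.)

True

Check ¬r at each j in [4,6]:
  j=4: false
  j=5: false
  j=6: true
Found at j=6 → formula holds.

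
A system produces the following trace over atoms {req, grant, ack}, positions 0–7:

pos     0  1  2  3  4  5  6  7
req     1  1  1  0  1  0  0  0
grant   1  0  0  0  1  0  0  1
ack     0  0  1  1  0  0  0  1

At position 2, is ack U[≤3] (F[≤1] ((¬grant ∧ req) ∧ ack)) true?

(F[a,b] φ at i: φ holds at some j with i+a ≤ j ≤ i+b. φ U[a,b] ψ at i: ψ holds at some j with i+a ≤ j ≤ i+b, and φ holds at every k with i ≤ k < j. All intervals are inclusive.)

Need some j in [2,5] with F[≤1] ((¬grant ∧ req) ∧ ack), and ack at every k in [2,j-1].
  j=2: F[≤1] ((¬grant ∧ req) ∧ ack) holds; no prefix to check → satisfied.

True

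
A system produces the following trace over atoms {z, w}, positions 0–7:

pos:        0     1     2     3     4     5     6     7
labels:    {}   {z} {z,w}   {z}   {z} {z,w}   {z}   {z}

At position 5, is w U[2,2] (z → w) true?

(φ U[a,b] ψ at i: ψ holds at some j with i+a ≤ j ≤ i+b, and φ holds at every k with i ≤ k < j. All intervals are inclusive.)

Need some j in [7,7] with (z → w), and w at every k in [5,j-1].
  j=7: (z → w) false.
No j in the window works → until fails.

False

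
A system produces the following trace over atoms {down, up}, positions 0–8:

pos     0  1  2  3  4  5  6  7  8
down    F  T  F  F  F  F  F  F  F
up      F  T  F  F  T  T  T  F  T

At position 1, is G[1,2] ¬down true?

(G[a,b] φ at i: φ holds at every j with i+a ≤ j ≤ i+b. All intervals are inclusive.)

Yes

Check ¬down at every j in [2,3]:
  j=2: true
  j=3: true
All positions satisfy it → formula holds.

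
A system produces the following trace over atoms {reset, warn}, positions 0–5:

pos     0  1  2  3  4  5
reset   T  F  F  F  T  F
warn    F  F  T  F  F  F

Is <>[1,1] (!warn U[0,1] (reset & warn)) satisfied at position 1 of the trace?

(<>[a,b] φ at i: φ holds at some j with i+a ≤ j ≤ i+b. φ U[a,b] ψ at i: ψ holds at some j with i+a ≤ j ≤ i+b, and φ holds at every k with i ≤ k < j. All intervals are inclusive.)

Check (!warn U[0,1] (reset & warn)) at each j in [2,2]:
  j=2: fails
No position in the window satisfies it → formula fails.

Does not hold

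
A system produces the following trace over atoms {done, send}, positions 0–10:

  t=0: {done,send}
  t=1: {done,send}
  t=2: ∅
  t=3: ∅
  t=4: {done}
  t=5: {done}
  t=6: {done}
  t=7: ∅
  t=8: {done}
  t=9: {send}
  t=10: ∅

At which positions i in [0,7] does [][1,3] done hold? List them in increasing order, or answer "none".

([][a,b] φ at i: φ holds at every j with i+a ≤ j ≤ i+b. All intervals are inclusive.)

3

Evaluate at each i in [0,7]:
  i=0: ✗ (fails at j=2)
  i=1: ✗ (fails at j=2)
  i=2: ✗ (fails at j=3)
  i=3: ✓ (all of [4,6])
  i=4: ✗ (fails at j=7)
  i=5: ✗ (fails at j=7)
  i=6: ✗ (fails at j=7)
  i=7: ✗ (fails at j=9)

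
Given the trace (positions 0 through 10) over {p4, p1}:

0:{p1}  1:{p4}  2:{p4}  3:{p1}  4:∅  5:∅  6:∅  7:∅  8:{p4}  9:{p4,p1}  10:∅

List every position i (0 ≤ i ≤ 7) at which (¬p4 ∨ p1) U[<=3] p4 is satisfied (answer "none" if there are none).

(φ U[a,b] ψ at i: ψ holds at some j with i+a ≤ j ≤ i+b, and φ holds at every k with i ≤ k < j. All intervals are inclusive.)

0, 1, 2, 5, 6, 7

Evaluate at each i in [0,7]:
  i=0: ✓ (rhs at j=1; lhs holds on [0,0])
  i=1: ✓ (rhs at j=1)
  i=2: ✓ (rhs at j=2)
  i=3: ✗ (no rhs in [3,6])
  i=4: ✗ (no rhs in [4,7])
  i=5: ✓ (rhs at j=8; lhs holds on [5,7])
  i=6: ✓ (rhs at j=8; lhs holds on [6,7])
  i=7: ✓ (rhs at j=8; lhs holds on [7,7])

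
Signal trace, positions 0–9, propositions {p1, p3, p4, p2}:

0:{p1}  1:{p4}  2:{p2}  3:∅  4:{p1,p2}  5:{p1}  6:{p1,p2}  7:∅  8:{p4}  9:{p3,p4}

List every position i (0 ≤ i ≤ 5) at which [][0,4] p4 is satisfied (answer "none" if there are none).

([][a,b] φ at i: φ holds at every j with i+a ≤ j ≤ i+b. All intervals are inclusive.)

Evaluate at each i in [0,5]:
  i=0: ✗ (fails at j=0)
  i=1: ✗ (fails at j=2)
  i=2: ✗ (fails at j=2)
  i=3: ✗ (fails at j=3)
  i=4: ✗ (fails at j=4)
  i=5: ✗ (fails at j=5)

none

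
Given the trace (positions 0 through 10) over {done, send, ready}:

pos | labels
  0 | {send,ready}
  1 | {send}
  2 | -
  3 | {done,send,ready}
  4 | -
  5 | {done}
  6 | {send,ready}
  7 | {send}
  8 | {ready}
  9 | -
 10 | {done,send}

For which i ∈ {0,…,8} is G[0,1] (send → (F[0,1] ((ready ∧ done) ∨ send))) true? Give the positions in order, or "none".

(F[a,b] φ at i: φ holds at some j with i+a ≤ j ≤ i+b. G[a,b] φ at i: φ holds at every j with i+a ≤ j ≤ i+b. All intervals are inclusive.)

0, 1, 2, 3, 4, 5, 6, 7, 8

Evaluate at each i in [0,8]:
  i=0: ✓ (all of [0,1])
  i=1: ✓ (all of [1,2])
  i=2: ✓ (all of [2,3])
  i=3: ✓ (all of [3,4])
  i=4: ✓ (all of [4,5])
  i=5: ✓ (all of [5,6])
  i=6: ✓ (all of [6,7])
  i=7: ✓ (all of [7,8])
  i=8: ✓ (all of [8,9])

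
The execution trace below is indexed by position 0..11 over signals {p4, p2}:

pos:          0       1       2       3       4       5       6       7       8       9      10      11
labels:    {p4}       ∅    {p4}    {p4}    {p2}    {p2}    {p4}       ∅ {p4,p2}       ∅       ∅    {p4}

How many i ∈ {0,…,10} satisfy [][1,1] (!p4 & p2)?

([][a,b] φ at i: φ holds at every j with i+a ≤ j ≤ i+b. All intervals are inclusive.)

2

Evaluate at each i in [0,10]:
  i=0: ✗ (fails at j=1)
  i=1: ✗ (fails at j=2)
  i=2: ✗ (fails at j=3)
  i=3: ✓ (all of [4,4])
  i=4: ✓ (all of [5,5])
  i=5: ✗ (fails at j=6)
  i=6: ✗ (fails at j=7)
  i=7: ✗ (fails at j=8)
  i=8: ✗ (fails at j=9)
  i=9: ✗ (fails at j=10)
  i=10: ✗ (fails at j=11)
Positions where it holds: {3, 4} → 2.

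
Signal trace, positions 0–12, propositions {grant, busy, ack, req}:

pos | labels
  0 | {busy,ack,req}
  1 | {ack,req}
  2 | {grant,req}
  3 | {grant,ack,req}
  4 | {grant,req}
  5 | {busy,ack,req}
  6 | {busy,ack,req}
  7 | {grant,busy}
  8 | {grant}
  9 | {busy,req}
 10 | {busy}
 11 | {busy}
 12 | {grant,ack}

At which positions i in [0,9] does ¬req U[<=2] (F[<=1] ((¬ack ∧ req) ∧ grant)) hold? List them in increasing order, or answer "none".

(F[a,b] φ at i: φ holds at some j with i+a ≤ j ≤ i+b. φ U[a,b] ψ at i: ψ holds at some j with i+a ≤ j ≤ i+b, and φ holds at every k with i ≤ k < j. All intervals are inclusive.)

Evaluate at each i in [0,9]:
  i=0: ✗ (lhs fails at k=0 before rhs at j=1)
  i=1: ✓ (rhs at j=1)
  i=2: ✓ (rhs at j=2)
  i=3: ✓ (rhs at j=3)
  i=4: ✓ (rhs at j=4)
  i=5: ✗ (no rhs in [5,7])
  i=6: ✗ (no rhs in [6,8])
  i=7: ✗ (no rhs in [7,9])
  i=8: ✗ (no rhs in [8,10])
  i=9: ✗ (no rhs in [9,11])

1, 2, 3, 4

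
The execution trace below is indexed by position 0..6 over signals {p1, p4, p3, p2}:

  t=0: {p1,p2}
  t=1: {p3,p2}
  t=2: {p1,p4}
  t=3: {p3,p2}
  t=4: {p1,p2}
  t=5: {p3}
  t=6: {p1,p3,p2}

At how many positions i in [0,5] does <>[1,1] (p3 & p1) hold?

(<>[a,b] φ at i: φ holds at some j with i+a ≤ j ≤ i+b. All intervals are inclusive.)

1

Evaluate at each i in [0,5]:
  i=0: ✗ (none in [1,1])
  i=1: ✗ (none in [2,2])
  i=2: ✗ (none in [3,3])
  i=3: ✗ (none in [4,4])
  i=4: ✗ (none in [5,5])
  i=5: ✓ (witness j=6)
Positions where it holds: {5} → 1.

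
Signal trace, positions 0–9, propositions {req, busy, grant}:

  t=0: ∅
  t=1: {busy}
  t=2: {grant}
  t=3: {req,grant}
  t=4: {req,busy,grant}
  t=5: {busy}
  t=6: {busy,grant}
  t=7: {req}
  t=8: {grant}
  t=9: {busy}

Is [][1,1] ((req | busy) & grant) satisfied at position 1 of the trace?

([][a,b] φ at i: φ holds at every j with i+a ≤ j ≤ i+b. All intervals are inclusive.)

No

Check ((req | busy) & grant) at every j in [2,2]:
  j=2: false
Fails at j=2 → formula fails.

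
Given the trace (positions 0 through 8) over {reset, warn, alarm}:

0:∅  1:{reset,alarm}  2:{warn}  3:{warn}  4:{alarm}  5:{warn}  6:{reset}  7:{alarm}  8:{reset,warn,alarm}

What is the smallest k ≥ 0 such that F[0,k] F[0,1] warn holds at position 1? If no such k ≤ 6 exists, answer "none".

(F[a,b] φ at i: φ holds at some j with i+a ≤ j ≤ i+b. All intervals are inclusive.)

Scan j = 1,2,… for F[0,1] warn:
  j=1: holds
First hit at j=1, so smallest k = 1-1 = 0.

0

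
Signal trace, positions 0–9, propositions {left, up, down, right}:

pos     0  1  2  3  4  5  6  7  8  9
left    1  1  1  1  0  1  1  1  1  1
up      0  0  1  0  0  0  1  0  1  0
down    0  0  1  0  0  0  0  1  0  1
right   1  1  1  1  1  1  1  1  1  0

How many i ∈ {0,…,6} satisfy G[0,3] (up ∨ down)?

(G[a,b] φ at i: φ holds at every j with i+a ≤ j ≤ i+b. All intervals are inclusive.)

Evaluate at each i in [0,6]:
  i=0: ✗ (fails at j=0)
  i=1: ✗ (fails at j=1)
  i=2: ✗ (fails at j=3)
  i=3: ✗ (fails at j=3)
  i=4: ✗ (fails at j=4)
  i=5: ✗ (fails at j=5)
  i=6: ✓ (all of [6,9])
Positions where it holds: {6} → 1.

1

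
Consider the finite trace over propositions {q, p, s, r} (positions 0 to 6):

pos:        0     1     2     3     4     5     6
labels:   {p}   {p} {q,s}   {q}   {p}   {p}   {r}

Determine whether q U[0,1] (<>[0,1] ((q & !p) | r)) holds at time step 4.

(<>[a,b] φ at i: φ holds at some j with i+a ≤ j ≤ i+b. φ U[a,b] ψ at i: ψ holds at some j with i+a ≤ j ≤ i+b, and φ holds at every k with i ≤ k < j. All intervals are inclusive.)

Need some j in [4,5] with <>[0,1] ((q & !p) | r), and q at every k in [4,j-1].
  j=4: <>[0,1] ((q & !p) | r) — fails (none in [4,5]).
  j=5: <>[0,1] ((q & !p) | r) holds, but q fails at k=4 → not this j.
No j in the window works → until fails.

False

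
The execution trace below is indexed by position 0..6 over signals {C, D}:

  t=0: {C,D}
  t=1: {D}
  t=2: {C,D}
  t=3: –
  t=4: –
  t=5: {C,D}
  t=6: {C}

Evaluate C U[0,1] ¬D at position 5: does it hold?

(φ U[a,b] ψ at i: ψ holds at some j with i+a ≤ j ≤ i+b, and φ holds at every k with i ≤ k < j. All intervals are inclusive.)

True

Need some j in [5,6] with ¬D, and C at every k in [5,j-1].
  j=5: ¬D false.
  j=6: ¬D holds; C holds at every k in [5,5] → satisfied.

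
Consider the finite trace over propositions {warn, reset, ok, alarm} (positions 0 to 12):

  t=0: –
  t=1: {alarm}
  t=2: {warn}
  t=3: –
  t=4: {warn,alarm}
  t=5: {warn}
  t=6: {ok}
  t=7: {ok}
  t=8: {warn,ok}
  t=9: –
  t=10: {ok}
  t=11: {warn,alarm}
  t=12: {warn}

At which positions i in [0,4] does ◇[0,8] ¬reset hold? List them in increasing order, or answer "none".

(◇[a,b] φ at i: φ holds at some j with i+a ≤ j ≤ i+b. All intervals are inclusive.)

Evaluate at each i in [0,4]:
  i=0: ✓ (witness j=0)
  i=1: ✓ (witness j=1)
  i=2: ✓ (witness j=2)
  i=3: ✓ (witness j=3)
  i=4: ✓ (witness j=4)

0, 1, 2, 3, 4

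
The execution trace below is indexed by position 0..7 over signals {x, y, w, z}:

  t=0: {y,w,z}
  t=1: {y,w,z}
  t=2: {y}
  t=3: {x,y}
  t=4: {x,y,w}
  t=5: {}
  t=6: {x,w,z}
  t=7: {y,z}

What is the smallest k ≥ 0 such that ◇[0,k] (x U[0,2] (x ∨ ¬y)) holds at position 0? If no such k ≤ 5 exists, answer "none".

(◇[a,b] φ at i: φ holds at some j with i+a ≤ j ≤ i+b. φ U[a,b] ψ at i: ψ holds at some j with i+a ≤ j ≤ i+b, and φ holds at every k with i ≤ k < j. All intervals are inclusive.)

Scan j = 0,1,… for (x U[0,2] (x ∨ ¬y)):
  j=0: fails
  j=1: fails
  j=2: fails
  j=3: holds
First hit at j=3, so smallest k = 3-0 = 3.

3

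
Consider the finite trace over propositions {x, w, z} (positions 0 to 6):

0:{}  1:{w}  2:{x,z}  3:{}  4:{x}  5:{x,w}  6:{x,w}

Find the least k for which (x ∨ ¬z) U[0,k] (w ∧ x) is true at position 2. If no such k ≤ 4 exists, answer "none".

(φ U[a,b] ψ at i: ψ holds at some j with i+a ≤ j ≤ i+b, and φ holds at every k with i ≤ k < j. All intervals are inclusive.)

3

Need earliest j ≥ 2 with (w ∧ x), and (x ∨ ¬z) at every k in [2,j-1].
  j=2: rhs fails.
  j=3: rhs fails.
  j=4: rhs fails.
  j=5: rhs holds; lhs holds on [2,4]. k = 3.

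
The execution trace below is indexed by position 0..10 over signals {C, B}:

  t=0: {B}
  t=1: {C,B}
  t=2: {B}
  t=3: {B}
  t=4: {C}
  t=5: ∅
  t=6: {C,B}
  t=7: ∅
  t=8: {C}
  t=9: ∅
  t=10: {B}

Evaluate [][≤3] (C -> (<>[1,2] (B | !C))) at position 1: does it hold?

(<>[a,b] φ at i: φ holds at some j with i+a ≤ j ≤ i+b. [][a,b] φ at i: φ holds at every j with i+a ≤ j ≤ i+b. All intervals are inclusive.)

Yes

Check (C -> (<>[1,2] (B | !C))) at every j in [1,4]:
  j=1: antecedent true; consequent holds (witness at 2) → ✓
  j=2: antecedent false → ✓
  j=3: antecedent false → ✓
  j=4: antecedent true; consequent holds (witness at 5) → ✓
All positions satisfy it → formula holds.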